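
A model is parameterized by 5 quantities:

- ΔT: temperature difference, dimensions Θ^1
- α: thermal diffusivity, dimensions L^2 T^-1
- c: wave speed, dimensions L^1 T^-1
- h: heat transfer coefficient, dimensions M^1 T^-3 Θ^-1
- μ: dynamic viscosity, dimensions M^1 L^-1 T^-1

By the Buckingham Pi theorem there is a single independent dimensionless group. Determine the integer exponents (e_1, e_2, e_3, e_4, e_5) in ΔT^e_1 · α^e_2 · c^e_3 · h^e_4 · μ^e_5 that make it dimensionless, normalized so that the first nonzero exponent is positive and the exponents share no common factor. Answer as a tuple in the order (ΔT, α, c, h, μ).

(1, 1, -3, 1, -1)

M: e_1·(0) + e_2·(0) + e_3·(0) + e_4·(1) + e_5·(1) = 0
L: e_1·(0) + e_2·(2) + e_3·(1) + e_4·(0) + e_5·(-1) = 0
T: e_1·(0) + e_2·(-1) + e_3·(-1) + e_4·(-3) + e_5·(-1) = 0
Θ: e_1·(1) + e_2·(0) + e_3·(0) + e_4·(-1) + e_5·(0) = 0
Solving this homogeneous linear system for the smallest-integer solution (first nonzero entry positive) gives (1, 1, -3, 1, -1).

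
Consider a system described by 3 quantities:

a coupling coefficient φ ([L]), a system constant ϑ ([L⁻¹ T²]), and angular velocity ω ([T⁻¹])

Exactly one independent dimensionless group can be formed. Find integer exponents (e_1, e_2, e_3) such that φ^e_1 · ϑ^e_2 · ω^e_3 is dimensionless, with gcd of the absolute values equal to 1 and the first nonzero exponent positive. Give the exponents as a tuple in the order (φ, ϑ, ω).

(1, 1, 2)

L: e_1·(1) + e_2·(-1) + e_3·(0) = 0
T: e_1·(0) + e_2·(2) + e_3·(-1) = 0
Solving this homogeneous linear system for the smallest-integer solution (first nonzero entry positive) gives (1, 1, 2).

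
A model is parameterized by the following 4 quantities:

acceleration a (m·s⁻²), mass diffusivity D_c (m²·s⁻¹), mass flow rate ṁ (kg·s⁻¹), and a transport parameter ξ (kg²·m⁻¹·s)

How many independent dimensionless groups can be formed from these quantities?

1

There are 4 variables and 3 base dimensions (M, L, T).
The dimension matrix has rank 3.
Independent dimensionless groups: 4 − 3 = 1.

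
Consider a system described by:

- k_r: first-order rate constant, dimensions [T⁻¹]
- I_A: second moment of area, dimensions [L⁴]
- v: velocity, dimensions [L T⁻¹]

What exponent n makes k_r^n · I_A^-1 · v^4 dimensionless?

Balance the T exponent: (-1)·n from k_r, plus −(0) + 4·(-1) = -4 from the rest, must sum to zero.
−n − 4 = 0, so n = -4.

-4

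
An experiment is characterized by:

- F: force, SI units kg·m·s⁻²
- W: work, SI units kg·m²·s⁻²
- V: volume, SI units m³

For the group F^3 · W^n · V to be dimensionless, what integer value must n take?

Balance the M exponent: (1)·n from W, plus 3·(1) + (0) = 3 from the rest, must sum to zero.
n + 3 = 0, so n = -3.

-3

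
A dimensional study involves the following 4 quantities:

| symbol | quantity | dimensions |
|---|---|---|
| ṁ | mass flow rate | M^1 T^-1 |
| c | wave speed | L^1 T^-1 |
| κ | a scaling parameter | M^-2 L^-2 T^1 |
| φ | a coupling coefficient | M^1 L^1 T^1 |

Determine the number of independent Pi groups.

There are 4 variables and 3 base dimensions (M, L, T).
The dimension matrix has rank 3.
Independent dimensionless groups: 4 − 3 = 1.

1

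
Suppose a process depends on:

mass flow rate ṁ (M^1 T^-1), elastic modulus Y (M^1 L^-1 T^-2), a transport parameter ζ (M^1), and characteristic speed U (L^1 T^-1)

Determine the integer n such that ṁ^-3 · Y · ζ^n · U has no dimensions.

2

Balance the M exponent: (1)·n from ζ, plus −3·(1) + (1) + (0) = -2 from the rest, must sum to zero.
n − 2 = 0, so n = 2.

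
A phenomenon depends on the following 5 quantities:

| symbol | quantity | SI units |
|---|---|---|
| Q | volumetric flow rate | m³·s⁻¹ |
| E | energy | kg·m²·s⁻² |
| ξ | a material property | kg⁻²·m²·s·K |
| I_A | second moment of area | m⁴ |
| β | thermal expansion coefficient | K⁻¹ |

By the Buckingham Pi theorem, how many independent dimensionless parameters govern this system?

There are 5 variables and 4 base dimensions (M, L, T, Θ).
The dimension matrix has rank 4.
Independent dimensionless groups: 5 − 4 = 1.

1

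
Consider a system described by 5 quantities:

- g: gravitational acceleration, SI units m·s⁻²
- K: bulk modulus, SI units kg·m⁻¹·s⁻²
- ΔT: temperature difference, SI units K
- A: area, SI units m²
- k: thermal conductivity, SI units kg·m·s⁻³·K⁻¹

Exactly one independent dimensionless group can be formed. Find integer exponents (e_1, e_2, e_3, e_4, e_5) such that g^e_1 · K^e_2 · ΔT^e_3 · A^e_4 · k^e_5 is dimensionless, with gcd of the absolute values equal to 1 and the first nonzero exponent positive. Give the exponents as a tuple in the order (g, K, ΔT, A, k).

(2, 4, -4, 3, -4)

M: e_1·(0) + e_2·(1) + e_3·(0) + e_4·(0) + e_5·(1) = 0
L: e_1·(1) + e_2·(-1) + e_3·(0) + e_4·(2) + e_5·(1) = 0
T: e_1·(-2) + e_2·(-2) + e_3·(0) + e_4·(0) + e_5·(-3) = 0
Θ: e_1·(0) + e_2·(0) + e_3·(1) + e_4·(0) + e_5·(-1) = 0
Solving this homogeneous linear system for the smallest-integer solution (first nonzero entry positive) gives (2, 4, -4, 3, -4).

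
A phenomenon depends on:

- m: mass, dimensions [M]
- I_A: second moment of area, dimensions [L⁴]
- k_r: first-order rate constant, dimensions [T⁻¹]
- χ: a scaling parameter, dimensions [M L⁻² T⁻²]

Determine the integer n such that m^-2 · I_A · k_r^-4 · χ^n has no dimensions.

2

Balance the M exponent: (1)·n from χ, plus −2·(1) + (0) − 4·(0) = -2 from the rest, must sum to zero.
n − 2 = 0, so n = 2.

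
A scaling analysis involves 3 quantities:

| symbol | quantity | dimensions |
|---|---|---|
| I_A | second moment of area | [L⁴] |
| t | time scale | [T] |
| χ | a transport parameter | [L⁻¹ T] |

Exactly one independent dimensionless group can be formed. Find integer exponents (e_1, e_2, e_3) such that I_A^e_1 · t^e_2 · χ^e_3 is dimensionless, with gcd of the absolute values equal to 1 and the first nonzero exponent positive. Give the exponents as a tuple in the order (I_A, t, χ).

L: e_1·(4) + e_2·(0) + e_3·(-1) = 0
T: e_1·(0) + e_2·(1) + e_3·(1) = 0
Solving this homogeneous linear system for the smallest-integer solution (first nonzero entry positive) gives (1, -4, 4).

(1, -4, 4)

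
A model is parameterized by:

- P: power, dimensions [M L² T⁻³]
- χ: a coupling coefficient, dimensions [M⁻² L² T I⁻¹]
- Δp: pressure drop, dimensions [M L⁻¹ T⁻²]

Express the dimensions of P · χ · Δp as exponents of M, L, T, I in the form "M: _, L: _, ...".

Collect each base-dimension exponent across the product:
  M: (1) + (-2) + (1) = 0
  L: (2) + (2) + (-1) = 3
  T: (-3) + (1) + (-2) = -4
  I: (0) + (-1) + (0) = -1
So the dimensions are [L³ T⁻⁴ I⁻¹].

M: 0, L: 3, T: -4, I: -1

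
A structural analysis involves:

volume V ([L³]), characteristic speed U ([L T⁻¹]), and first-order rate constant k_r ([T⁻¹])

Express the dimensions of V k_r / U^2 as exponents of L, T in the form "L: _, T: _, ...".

L: 1, T: 1

Collect each base-dimension exponent across the product:
  L: (3) − 2·(1) + (0) = 1
  T: (0) − 2·(-1) + (-1) = 1
So the dimensions are [L T].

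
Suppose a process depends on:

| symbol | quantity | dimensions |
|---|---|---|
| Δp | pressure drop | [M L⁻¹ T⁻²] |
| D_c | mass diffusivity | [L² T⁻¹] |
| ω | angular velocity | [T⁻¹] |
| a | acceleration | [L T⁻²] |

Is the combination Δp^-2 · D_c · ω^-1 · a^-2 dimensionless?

Sum the exponent of each base dimension across the product:
  M: −2·[Δp]_M + [D_c]_M − [ω]_M − 2·[a]_M = −2·(1) + (0) − (0) − 2·(0) = -2
  L: −2·[Δp]_L + [D_c]_L − [ω]_L − 2·[a]_L = −2·(-1) + (2) − (0) − 2·(1) = 2
  T: −2·[Δp]_T + [D_c]_T − [ω]_T − 2·[a]_T = −2·(-2) + (-1) − (-1) − 2·(-2) = 8
Net dimensions [M⁻² L² T⁸] ≠ [1] — not dimensionless.

no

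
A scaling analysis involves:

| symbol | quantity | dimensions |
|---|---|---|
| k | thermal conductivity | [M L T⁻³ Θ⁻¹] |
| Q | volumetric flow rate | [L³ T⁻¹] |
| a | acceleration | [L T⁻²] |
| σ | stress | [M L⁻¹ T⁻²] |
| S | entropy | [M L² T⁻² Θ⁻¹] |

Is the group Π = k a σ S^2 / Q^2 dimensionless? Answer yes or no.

Sum the exponent of each base dimension across the product:
  M: [k]_M − 2·[Q]_M + [a]_M + [σ]_M + 2·[S]_M = (1) − 2·(0) + (0) + (1) + 2·(1) = 4
  L: [k]_L − 2·[Q]_L + [a]_L + [σ]_L + 2·[S]_L = (1) − 2·(3) + (1) + (-1) + 2·(2) = -1
  T: [k]_T − 2·[Q]_T + [a]_T + [σ]_T + 2·[S]_T = (-3) − 2·(-1) + (-2) + (-2) + 2·(-2) = -9
  Θ: [k]_Θ − 2·[Q]_Θ + [a]_Θ + [σ]_Θ + 2·[S]_Θ = (-1) − 2·(0) + (0) + (0) + 2·(-1) = -3
Net dimensions [M⁴ L⁻¹ T⁻⁹ Θ⁻³] ≠ [1] — not dimensionless.

no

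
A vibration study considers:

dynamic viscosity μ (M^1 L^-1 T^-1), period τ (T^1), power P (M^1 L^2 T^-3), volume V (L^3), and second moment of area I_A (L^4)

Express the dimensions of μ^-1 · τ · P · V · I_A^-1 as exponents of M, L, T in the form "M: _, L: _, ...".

Collect each base-dimension exponent across the product:
  M: −(1) + (0) + (1) + (0) − (0) = 0
  L: −(-1) + (0) + (2) + (3) − (4) = 2
  T: −(-1) + (1) + (-3) + (0) − (0) = -1
So the dimensions are [L² T⁻¹].

M: 0, L: 2, T: -1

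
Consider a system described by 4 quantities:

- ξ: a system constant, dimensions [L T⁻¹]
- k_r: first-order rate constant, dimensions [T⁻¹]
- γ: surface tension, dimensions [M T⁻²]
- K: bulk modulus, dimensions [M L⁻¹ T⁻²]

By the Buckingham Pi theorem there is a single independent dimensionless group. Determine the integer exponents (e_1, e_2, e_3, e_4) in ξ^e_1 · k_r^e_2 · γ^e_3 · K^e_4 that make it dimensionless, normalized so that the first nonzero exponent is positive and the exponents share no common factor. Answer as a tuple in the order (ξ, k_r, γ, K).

M: e_1·(0) + e_2·(0) + e_3·(1) + e_4·(1) = 0
L: e_1·(1) + e_2·(0) + e_3·(0) + e_4·(-1) = 0
T: e_1·(-1) + e_2·(-1) + e_3·(-2) + e_4·(-2) = 0
Solving this homogeneous linear system for the smallest-integer solution (first nonzero entry positive) gives (1, -1, -1, 1).

(1, -1, -1, 1)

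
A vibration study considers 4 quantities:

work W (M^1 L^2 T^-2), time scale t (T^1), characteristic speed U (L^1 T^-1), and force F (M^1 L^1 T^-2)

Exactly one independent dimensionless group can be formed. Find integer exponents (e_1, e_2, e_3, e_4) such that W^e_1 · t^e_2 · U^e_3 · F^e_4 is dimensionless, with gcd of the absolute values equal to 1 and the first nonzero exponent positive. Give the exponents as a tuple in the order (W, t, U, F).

(1, -1, -1, -1)

M: e_1·(1) + e_2·(0) + e_3·(0) + e_4·(1) = 0
L: e_1·(2) + e_2·(0) + e_3·(1) + e_4·(1) = 0
T: e_1·(-2) + e_2·(1) + e_3·(-1) + e_4·(-2) = 0
Solving this homogeneous linear system for the smallest-integer solution (first nonzero entry positive) gives (1, -1, -1, -1).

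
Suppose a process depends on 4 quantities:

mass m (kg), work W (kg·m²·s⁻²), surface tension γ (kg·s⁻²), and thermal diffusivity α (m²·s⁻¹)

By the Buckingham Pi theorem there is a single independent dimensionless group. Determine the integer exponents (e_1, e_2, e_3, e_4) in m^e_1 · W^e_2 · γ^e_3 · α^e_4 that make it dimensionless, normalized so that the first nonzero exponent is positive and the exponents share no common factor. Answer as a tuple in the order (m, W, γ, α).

(1, -2, 1, 2)

M: e_1·(1) + e_2·(1) + e_3·(1) + e_4·(0) = 0
L: e_1·(0) + e_2·(2) + e_3·(0) + e_4·(2) = 0
T: e_1·(0) + e_2·(-2) + e_3·(-2) + e_4·(-1) = 0
Solving this homogeneous linear system for the smallest-integer solution (first nonzero entry positive) gives (1, -2, 1, 2).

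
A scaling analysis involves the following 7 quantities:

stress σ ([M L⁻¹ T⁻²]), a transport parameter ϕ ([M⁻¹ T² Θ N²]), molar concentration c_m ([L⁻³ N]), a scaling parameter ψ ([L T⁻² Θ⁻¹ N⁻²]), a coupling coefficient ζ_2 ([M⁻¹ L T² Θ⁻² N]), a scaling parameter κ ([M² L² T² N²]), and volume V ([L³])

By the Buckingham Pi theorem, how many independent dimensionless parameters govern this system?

2

There are 7 variables and 5 base dimensions (M, L, T, Θ, N).
The dimension matrix has rank 5.
Independent dimensionless groups: 7 − 5 = 2.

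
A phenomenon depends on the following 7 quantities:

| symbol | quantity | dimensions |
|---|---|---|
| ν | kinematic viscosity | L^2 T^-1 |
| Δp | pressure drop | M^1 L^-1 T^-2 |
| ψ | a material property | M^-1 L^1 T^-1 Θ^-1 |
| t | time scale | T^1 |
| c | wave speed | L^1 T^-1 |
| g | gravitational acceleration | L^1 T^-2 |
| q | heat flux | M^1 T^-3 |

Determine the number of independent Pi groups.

There are 7 variables and 4 base dimensions (M, L, T, Θ).
The dimension matrix has rank 4.
Independent dimensionless groups: 7 − 4 = 3.

3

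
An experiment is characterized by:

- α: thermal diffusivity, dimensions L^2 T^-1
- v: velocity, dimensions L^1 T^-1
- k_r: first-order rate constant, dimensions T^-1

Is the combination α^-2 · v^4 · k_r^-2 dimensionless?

yes

Sum the exponent of each base dimension across the product:
  M: −2·[α]_M + 4·[v]_M − 2·[k_r]_M = −2·(0) + 4·(0) − 2·(0) = 0
  L: −2·[α]_L + 4·[v]_L − 2·[k_r]_L = −2·(2) + 4·(1) − 2·(0) = 0
  T: −2·[α]_T + 4·[v]_T − 2·[k_r]_T = −2·(-1) + 4·(-1) − 2·(-1) = 0
All base exponents vanish — dimensionless.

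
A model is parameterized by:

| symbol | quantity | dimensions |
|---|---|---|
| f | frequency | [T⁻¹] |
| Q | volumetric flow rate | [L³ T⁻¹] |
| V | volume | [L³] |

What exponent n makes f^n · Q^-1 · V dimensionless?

1

Balance the T exponent: (-1)·n from f, plus −(-1) + (0) = 1 from the rest, must sum to zero.
−n + 1 = 0, so n = 1.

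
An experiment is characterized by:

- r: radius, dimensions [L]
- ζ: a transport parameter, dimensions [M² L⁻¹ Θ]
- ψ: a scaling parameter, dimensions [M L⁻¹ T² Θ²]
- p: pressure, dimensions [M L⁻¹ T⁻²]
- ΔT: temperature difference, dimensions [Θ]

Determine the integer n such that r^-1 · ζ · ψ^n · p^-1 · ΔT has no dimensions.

-1

Balance the M exponent: (1)·n from ψ, plus −(0) + (2) − (1) + (0) = 1 from the rest, must sum to zero.
n + 1 = 0, so n = -1.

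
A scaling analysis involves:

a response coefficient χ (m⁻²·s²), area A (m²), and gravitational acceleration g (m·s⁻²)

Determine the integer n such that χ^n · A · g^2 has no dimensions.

2

Balance the L exponent: (-2)·n from χ, plus (2) + 2·(1) = 4 from the rest, must sum to zero.
-2n + 4 = 0, so n = 2.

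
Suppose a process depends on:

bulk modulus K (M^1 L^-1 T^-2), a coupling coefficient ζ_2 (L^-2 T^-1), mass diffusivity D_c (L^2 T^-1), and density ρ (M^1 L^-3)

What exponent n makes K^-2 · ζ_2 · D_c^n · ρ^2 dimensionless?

3

Balance the L exponent: (2)·n from D_c, plus −2·(-1) + (-2) + 2·(-3) = -6 from the rest, must sum to zero.
2n − 6 = 0, so n = 3.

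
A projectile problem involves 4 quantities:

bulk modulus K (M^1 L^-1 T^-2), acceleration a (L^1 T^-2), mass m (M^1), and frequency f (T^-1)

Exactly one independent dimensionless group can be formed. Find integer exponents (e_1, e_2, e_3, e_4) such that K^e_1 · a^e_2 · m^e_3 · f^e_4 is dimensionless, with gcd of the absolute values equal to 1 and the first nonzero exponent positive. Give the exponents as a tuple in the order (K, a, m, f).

M: e_1·(1) + e_2·(0) + e_3·(1) + e_4·(0) = 0
L: e_1·(-1) + e_2·(1) + e_3·(0) + e_4·(0) = 0
T: e_1·(-2) + e_2·(-2) + e_3·(0) + e_4·(-1) = 0
Solving this homogeneous linear system for the smallest-integer solution (first nonzero entry positive) gives (1, 1, -1, -4).

(1, 1, -1, -4)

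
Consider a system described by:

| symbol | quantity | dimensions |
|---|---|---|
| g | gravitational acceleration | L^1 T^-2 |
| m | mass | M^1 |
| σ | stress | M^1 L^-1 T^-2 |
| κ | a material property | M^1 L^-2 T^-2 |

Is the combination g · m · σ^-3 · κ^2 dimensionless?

Sum the exponent of each base dimension across the product:
  M: [g]_M + [m]_M − 3·[σ]_M + 2·[κ]_M = (0) + (1) − 3·(1) + 2·(1) = 0
  L: [g]_L + [m]_L − 3·[σ]_L + 2·[κ]_L = (1) + (0) − 3·(-1) + 2·(-2) = 0
  T: [g]_T + [m]_T − 3·[σ]_T + 2·[κ]_T = (-2) + (0) − 3·(-2) + 2·(-2) = 0
All base exponents vanish — dimensionless.

yes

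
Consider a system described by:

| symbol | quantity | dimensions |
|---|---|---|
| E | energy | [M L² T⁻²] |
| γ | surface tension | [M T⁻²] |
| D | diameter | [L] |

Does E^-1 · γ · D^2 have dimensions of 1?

Sum the exponent of each base dimension across the product:
  M: −[E]_M + [γ]_M + 2·[D]_M = −(1) + (1) + 2·(0) = 0
  L: −[E]_L + [γ]_L + 2·[D]_L = −(2) + (0) + 2·(1) = 0
  T: −[E]_T + [γ]_T + 2·[D]_T = −(-2) + (-2) + 2·(0) = 0
All base exponents vanish — dimensionless.

yes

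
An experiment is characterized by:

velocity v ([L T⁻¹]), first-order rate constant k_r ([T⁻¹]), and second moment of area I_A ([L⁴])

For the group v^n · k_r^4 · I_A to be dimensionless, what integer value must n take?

-4

Balance the L exponent: (1)·n from v, plus 4·(0) + (4) = 4 from the rest, must sum to zero.
n + 4 = 0, so n = -4.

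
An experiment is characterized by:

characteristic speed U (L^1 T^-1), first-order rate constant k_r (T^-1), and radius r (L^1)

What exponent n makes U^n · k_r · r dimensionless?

-1

Balance the L exponent: (1)·n from U, plus (0) + (1) = 1 from the rest, must sum to zero.
n + 1 = 0, so n = -1.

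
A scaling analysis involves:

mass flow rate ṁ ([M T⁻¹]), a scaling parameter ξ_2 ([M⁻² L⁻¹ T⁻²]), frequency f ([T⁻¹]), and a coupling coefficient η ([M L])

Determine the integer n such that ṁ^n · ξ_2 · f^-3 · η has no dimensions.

1

Balance the M exponent: (1)·n from ṁ, plus (-2) − 3·(0) + (1) = -1 from the rest, must sum to zero.
n − 1 = 0, so n = 1.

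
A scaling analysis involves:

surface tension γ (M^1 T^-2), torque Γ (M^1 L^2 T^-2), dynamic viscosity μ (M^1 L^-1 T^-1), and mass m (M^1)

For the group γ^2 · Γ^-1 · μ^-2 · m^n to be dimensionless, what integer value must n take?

1

Balance the M exponent: (1)·n from m, plus 2·(1) − (1) − 2·(1) = -1 from the rest, must sum to zero.
n − 1 = 0, so n = 1.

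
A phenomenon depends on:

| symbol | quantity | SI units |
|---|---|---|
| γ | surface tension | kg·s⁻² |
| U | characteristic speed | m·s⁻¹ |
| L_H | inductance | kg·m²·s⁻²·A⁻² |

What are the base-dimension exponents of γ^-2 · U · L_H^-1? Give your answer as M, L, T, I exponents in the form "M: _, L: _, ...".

Collect each base-dimension exponent across the product:
  M: −2·(1) + (0) − (1) = -3
  L: −2·(0) + (1) − (2) = -1
  T: −2·(-2) + (-1) − (-2) = 5
  I: −2·(0) + (0) − (-2) = 2
So the dimensions are [M⁻³ L⁻¹ T⁵ I²].

M: -3, L: -1, T: 5, I: 2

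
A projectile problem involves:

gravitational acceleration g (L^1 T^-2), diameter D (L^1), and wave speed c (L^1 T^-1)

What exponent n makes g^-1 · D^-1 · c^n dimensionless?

2

Balance the L exponent: (1)·n from c, plus −(1) − (1) = -2 from the rest, must sum to zero.
n − 2 = 0, so n = 2.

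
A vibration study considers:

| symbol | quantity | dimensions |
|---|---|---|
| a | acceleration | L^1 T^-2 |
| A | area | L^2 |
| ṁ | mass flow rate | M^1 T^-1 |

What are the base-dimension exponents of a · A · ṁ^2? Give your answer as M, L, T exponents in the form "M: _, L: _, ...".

Collect each base-dimension exponent across the product:
  M: (0) + (0) + 2·(1) = 2
  L: (1) + (2) + 2·(0) = 3
  T: (-2) + (0) + 2·(-1) = -4
So the dimensions are [M² L³ T⁻⁴].

M: 2, L: 3, T: -4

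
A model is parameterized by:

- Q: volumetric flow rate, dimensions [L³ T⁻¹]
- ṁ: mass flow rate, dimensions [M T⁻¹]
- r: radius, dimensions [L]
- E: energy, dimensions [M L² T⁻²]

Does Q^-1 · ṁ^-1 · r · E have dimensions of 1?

yes

Sum the exponent of each base dimension across the product:
  M: −[Q]_M − [ṁ]_M + [r]_M + [E]_M = −(0) − (1) + (0) + (1) = 0
  L: −[Q]_L − [ṁ]_L + [r]_L + [E]_L = −(3) − (0) + (1) + (2) = 0
  T: −[Q]_T − [ṁ]_T + [r]_T + [E]_T = −(-1) − (-1) + (0) + (-2) = 0
  Θ: −[Q]_Θ − [ṁ]_Θ + [r]_Θ + [E]_Θ = −(0) − (0) + (0) + (0) = 0
All base exponents vanish — dimensionless.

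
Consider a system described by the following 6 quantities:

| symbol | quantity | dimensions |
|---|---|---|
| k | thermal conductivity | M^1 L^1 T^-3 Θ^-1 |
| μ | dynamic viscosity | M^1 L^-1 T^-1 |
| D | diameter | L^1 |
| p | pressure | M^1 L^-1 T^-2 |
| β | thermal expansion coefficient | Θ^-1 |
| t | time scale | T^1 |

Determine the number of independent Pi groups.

2

There are 6 variables and 4 base dimensions (M, L, T, Θ).
The dimension matrix has rank 4.
Independent dimensionless groups: 6 − 4 = 2.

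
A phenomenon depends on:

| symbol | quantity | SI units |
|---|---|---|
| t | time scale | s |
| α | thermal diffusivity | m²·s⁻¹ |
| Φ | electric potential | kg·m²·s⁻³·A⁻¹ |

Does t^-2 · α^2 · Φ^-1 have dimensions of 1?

Sum the exponent of each base dimension across the product:
  M: −2·[t]_M + 2·[α]_M − [Φ]_M = −2·(0) + 2·(0) − (1) = -1
  L: −2·[t]_L + 2·[α]_L − [Φ]_L = −2·(0) + 2·(2) − (2) = 2
  T: −2·[t]_T + 2·[α]_T − [Φ]_T = −2·(1) + 2·(-1) − (-3) = -1
  I: −2·[t]_I + 2·[α]_I − [Φ]_I = −2·(0) + 2·(0) − (-1) = 1
Net dimensions [M⁻¹ L² T⁻¹ I] ≠ [1] — not dimensionless.

no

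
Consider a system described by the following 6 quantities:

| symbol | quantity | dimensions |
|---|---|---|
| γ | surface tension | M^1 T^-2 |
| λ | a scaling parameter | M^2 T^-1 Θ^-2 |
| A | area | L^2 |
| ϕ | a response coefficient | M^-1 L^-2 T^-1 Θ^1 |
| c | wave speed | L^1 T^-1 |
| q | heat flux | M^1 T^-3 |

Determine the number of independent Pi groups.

There are 6 variables and 4 base dimensions (M, L, T, Θ).
The dimension matrix has rank 4.
Independent dimensionless groups: 6 − 4 = 2.

2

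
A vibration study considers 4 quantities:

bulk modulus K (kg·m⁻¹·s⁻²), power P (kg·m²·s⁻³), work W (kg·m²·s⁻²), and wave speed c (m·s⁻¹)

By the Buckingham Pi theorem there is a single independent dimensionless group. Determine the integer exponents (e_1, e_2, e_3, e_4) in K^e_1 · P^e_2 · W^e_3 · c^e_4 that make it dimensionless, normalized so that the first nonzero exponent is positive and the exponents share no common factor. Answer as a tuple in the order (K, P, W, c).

(1, -3, 2, 3)

M: e_1·(1) + e_2·(1) + e_3·(1) + e_4·(0) = 0
L: e_1·(-1) + e_2·(2) + e_3·(2) + e_4·(1) = 0
T: e_1·(-2) + e_2·(-3) + e_3·(-2) + e_4·(-1) = 0
Solving this homogeneous linear system for the smallest-integer solution (first nonzero entry positive) gives (1, -3, 2, 3).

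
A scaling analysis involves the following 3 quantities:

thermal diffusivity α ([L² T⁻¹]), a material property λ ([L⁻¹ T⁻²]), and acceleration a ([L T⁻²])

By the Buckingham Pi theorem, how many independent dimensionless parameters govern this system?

1

There are 3 variables and 2 base dimensions (L, T).
The dimension matrix has rank 2.
Independent dimensionless groups: 3 − 2 = 1.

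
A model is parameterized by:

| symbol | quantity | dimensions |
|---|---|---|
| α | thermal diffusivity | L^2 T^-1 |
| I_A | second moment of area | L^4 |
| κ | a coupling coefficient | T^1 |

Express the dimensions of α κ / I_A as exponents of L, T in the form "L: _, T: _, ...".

L: -2, T: 0

Collect each base-dimension exponent across the product:
  L: (2) − (4) + (0) = -2
  T: (-1) − (0) + (1) = 0
So the dimensions are [L⁻²].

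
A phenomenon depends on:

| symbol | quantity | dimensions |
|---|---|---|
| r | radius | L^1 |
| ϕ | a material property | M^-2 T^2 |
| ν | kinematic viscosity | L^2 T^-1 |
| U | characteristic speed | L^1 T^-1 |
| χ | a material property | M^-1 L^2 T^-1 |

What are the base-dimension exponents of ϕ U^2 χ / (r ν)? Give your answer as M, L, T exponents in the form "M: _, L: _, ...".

M: -3, L: 1, T: 0

Collect each base-dimension exponent across the product:
  M: −(0) + (-2) − (0) + 2·(0) + (-1) = -3
  L: −(1) + (0) − (2) + 2·(1) + (2) = 1
  T: −(0) + (2) − (-1) + 2·(-1) + (-1) = 0
So the dimensions are [M⁻³ L].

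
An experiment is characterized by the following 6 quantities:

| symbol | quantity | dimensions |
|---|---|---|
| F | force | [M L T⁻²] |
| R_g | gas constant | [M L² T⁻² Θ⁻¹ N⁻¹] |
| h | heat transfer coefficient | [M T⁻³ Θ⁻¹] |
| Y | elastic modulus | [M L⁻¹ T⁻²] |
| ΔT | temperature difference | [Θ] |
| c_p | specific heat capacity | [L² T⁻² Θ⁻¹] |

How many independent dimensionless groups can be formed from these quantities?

There are 6 variables and 5 base dimensions (M, L, T, Θ, N).
The dimension matrix has rank 5.
Independent dimensionless groups: 6 − 5 = 1.

1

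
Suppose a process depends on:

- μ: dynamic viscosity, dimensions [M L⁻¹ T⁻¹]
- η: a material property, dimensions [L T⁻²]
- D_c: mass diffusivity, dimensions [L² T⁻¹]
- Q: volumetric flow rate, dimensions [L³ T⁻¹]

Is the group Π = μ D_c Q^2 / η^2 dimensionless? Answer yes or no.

no

Sum the exponent of each base dimension across the product:
  M: [μ]_M − 2·[η]_M + [D_c]_M + 2·[Q]_M = (1) − 2·(0) + (0) + 2·(0) = 1
  L: [μ]_L − 2·[η]_L + [D_c]_L + 2·[Q]_L = (-1) − 2·(1) + (2) + 2·(3) = 5
  T: [μ]_T − 2·[η]_T + [D_c]_T + 2·[Q]_T = (-1) − 2·(-2) + (-1) + 2·(-1) = 0
Net dimensions [M L⁵] ≠ [1] — not dimensionless.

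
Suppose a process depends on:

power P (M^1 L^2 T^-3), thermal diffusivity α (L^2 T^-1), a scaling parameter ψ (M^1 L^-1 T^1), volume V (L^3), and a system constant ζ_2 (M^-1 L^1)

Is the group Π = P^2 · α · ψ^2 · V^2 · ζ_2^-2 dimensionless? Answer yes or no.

Sum the exponent of each base dimension across the product:
  M: 2·[P]_M + [α]_M + 2·[ψ]_M + 2·[V]_M − 2·[ζ_2]_M = 2·(1) + (0) + 2·(1) + 2·(0) − 2·(-1) = 6
  L: 2·[P]_L + [α]_L + 2·[ψ]_L + 2·[V]_L − 2·[ζ_2]_L = 2·(2) + (2) + 2·(-1) + 2·(3) − 2·(1) = 8
  T: 2·[P]_T + [α]_T + 2·[ψ]_T + 2·[V]_T − 2·[ζ_2]_T = 2·(-3) + (-1) + 2·(1) + 2·(0) − 2·(0) = -5
Net dimensions [M⁶ L⁸ T⁻⁵] ≠ [1] — not dimensionless.

no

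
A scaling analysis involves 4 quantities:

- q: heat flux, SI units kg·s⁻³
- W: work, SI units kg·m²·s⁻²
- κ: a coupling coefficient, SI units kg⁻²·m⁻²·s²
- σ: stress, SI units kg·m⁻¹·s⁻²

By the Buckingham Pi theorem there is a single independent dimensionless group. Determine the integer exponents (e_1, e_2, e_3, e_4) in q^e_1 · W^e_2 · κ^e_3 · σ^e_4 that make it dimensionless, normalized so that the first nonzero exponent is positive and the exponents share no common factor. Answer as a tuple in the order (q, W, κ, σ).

M: e_1·(1) + e_2·(1) + e_3·(-2) + e_4·(1) = 0
L: e_1·(0) + e_2·(2) + e_3·(-2) + e_4·(-1) = 0
T: e_1·(-3) + e_2·(-2) + e_3·(2) + e_4·(-2) = 0
Solving this homogeneous linear system for the smallest-integer solution (first nonzero entry positive) gives (2, -2, -1, -2).

(2, -2, -1, -2)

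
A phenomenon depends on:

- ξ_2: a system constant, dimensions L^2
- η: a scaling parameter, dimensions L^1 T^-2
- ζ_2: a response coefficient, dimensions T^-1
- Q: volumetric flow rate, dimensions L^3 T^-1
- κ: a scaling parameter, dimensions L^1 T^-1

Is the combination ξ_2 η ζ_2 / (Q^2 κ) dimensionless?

no

Sum the exponent of each base dimension across the product:
  L: [ξ_2]_L + [η]_L + [ζ_2]_L − 2·[Q]_L − [κ]_L = (2) + (1) + (0) − 2·(3) − (1) = -4
  T: [ξ_2]_T + [η]_T + [ζ_2]_T − 2·[Q]_T − [κ]_T = (0) + (-2) + (-1) − 2·(-1) − (-1) = 0
Net dimensions [L⁻⁴] ≠ [1] — not dimensionless.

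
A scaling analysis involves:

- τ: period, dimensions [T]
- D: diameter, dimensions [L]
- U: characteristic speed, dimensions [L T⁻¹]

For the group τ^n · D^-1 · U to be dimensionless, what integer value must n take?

Balance the T exponent: (1)·n from τ, plus −(0) + (-1) = -1 from the rest, must sum to zero.
n − 1 = 0, so n = 1.

1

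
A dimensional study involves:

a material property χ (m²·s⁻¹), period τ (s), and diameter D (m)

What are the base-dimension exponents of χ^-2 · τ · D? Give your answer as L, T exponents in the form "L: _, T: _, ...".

Collect each base-dimension exponent across the product:
  L: −2·(2) + (0) + (1) = -3
  T: −2·(-1) + (1) + (0) = 3
So the dimensions are [L⁻³ T³].

L: -3, T: 3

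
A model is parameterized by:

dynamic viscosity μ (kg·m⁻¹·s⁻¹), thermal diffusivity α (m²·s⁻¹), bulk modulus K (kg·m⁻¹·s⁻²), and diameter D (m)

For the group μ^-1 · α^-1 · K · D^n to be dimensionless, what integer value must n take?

Balance the L exponent: (1)·n from D, plus −(-1) − (2) + (-1) = -2 from the rest, must sum to zero.
n − 2 = 0, so n = 2.

2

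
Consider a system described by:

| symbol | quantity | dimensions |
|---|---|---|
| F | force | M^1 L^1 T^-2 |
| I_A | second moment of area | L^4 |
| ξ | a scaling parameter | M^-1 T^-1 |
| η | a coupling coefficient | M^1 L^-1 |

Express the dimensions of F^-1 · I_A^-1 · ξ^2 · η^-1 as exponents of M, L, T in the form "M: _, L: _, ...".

Collect each base-dimension exponent across the product:
  M: −(1) − (0) + 2·(-1) − (1) = -4
  L: −(1) − (4) + 2·(0) − (-1) = -4
  T: −(-2) − (0) + 2·(-1) − (0) = 0
So the dimensions are [M⁻⁴ L⁻⁴].

M: -4, L: -4, T: 0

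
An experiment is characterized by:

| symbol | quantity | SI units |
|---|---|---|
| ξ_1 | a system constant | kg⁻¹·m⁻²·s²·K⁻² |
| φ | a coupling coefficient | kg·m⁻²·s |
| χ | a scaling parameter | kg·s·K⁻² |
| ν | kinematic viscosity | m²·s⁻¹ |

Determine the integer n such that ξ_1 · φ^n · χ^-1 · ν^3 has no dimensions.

Balance the M exponent: (1)·n from φ, plus (-1) − (1) + 3·(0) = -2 from the rest, must sum to zero.
n − 2 = 0, so n = 2.

2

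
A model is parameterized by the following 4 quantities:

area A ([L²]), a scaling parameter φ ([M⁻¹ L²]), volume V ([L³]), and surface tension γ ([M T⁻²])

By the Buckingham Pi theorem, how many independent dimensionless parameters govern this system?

1

There are 4 variables and 3 base dimensions (M, L, T).
The dimension matrix has rank 3.
Independent dimensionless groups: 4 − 3 = 1.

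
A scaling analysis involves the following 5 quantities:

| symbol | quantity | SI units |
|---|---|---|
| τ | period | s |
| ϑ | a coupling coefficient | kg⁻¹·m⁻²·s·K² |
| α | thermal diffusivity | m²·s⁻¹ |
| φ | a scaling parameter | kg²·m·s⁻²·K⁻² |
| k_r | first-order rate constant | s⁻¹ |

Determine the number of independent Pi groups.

1

There are 5 variables and 4 base dimensions (M, L, T, Θ).
The dimension matrix has rank 4.
Independent dimensionless groups: 5 − 4 = 1.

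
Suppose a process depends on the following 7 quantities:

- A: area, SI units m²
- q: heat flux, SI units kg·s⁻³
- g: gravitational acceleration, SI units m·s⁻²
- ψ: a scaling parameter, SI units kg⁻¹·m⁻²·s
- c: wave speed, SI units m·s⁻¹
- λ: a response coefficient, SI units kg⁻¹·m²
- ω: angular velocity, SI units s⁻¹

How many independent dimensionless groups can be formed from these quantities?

There are 7 variables and 3 base dimensions (M, L, T).
The dimension matrix has rank 3.
Independent dimensionless groups: 7 − 3 = 4.

4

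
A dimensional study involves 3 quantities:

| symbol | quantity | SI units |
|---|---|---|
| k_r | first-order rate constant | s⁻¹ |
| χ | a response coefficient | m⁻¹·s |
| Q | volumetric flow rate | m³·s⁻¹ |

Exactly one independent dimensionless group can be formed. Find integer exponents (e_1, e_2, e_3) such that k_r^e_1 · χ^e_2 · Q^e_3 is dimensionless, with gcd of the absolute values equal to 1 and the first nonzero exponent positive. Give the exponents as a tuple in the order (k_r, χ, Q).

(2, 3, 1)

L: e_1·(0) + e_2·(-1) + e_3·(3) = 0
T: e_1·(-1) + e_2·(1) + e_3·(-1) = 0
Solving this homogeneous linear system for the smallest-integer solution (first nonzero entry positive) gives (2, 3, 1).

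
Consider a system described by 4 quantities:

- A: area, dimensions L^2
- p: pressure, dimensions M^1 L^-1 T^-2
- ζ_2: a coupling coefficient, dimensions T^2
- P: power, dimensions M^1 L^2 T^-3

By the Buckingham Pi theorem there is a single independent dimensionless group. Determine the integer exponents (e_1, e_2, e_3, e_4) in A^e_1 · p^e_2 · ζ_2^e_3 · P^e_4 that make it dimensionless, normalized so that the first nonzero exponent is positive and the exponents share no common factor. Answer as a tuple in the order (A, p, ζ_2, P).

(3, 2, -1, -2)

M: e_1·(0) + e_2·(1) + e_3·(0) + e_4·(1) = 0
L: e_1·(2) + e_2·(-1) + e_3·(0) + e_4·(2) = 0
T: e_1·(0) + e_2·(-2) + e_3·(2) + e_4·(-3) = 0
Solving this homogeneous linear system for the smallest-integer solution (first nonzero entry positive) gives (3, 2, -1, -2).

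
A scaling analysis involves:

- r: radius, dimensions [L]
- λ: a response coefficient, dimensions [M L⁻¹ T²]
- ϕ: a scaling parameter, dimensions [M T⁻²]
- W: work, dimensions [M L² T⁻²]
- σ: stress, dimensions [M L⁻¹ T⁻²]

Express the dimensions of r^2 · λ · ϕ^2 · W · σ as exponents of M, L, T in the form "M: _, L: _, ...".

Collect each base-dimension exponent across the product:
  M: 2·(0) + (1) + 2·(1) + (1) + (1) = 5
  L: 2·(1) + (-1) + 2·(0) + (2) + (-1) = 2
  T: 2·(0) + (2) + 2·(-2) + (-2) + (-2) = -6
So the dimensions are [M⁵ L² T⁻⁶].

M: 5, L: 2, T: -6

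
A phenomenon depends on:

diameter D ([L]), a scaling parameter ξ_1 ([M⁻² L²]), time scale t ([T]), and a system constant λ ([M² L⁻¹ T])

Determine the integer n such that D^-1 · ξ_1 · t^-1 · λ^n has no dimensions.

1

Balance the M exponent: (2)·n from λ, plus −(0) + (-2) − (0) = -2 from the rest, must sum to zero.
2n − 2 = 0, so n = 1.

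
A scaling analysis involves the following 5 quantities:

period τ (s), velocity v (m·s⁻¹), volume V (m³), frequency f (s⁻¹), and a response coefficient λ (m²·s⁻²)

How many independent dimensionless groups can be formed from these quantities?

3

There are 5 variables and 2 base dimensions (L, T).
The dimension matrix has rank 2.
Independent dimensionless groups: 5 − 2 = 3.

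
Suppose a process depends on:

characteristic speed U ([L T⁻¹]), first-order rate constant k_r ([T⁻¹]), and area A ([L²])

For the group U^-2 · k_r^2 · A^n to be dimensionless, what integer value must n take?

1

Balance the L exponent: (2)·n from A, plus −2·(1) + 2·(0) = -2 from the rest, must sum to zero.
2n − 2 = 0, so n = 1.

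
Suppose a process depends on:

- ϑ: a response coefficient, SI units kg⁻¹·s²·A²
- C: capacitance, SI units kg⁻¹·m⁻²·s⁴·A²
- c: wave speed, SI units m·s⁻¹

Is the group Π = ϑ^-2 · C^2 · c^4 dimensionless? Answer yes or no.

Sum the exponent of each base dimension across the product:
  M: −2·[ϑ]_M + 2·[C]_M + 4·[c]_M = −2·(-1) + 2·(-1) + 4·(0) = 0
  L: −2·[ϑ]_L + 2·[C]_L + 4·[c]_L = −2·(0) + 2·(-2) + 4·(1) = 0
  T: −2·[ϑ]_T + 2·[C]_T + 4·[c]_T = −2·(2) + 2·(4) + 4·(-1) = 0
  I: −2·[ϑ]_I + 2·[C]_I + 4·[c]_I = −2·(2) + 2·(2) + 4·(0) = 0
All base exponents vanish — dimensionless.

yes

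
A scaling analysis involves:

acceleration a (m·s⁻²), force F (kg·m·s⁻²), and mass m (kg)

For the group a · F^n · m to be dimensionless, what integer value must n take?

-1

Balance the M exponent: (1)·n from F, plus (0) + (1) = 1 from the rest, must sum to zero.
n + 1 = 0, so n = -1.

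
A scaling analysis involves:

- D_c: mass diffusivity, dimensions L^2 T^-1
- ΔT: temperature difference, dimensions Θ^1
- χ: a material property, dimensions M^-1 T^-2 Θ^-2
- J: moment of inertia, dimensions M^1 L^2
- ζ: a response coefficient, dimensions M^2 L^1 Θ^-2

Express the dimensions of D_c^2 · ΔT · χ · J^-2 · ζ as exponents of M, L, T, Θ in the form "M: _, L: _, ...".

Collect each base-dimension exponent across the product:
  M: 2·(0) + (0) + (-1) − 2·(1) + (2) = -1
  L: 2·(2) + (0) + (0) − 2·(2) + (1) = 1
  T: 2·(-1) + (0) + (-2) − 2·(0) + (0) = -4
  Θ: 2·(0) + (1) + (-2) − 2·(0) + (-2) = -3
So the dimensions are [M⁻¹ L T⁻⁴ Θ⁻³].

M: -1, L: 1, T: -4, Θ: -3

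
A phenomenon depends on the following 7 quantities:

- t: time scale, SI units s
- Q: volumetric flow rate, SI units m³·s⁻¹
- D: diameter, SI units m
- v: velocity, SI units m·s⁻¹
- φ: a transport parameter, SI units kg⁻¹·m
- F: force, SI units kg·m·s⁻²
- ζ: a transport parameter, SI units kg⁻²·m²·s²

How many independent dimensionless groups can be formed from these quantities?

4

There are 7 variables and 3 base dimensions (M, L, T).
The dimension matrix has rank 3.
Independent dimensionless groups: 7 − 3 = 4.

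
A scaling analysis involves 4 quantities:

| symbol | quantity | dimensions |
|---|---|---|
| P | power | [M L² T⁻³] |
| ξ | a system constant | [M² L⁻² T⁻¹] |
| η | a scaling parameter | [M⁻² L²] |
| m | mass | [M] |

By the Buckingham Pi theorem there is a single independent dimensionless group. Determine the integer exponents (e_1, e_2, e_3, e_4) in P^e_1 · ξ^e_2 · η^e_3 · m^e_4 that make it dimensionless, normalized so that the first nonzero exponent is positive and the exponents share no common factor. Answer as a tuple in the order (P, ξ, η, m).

(1, -3, -4, -3)

M: e_1·(1) + e_2·(2) + e_3·(-2) + e_4·(1) = 0
L: e_1·(2) + e_2·(-2) + e_3·(2) + e_4·(0) = 0
T: e_1·(-3) + e_2·(-1) + e_3·(0) + e_4·(0) = 0
Solving this homogeneous linear system for the smallest-integer solution (first nonzero entry positive) gives (1, -3, -4, -3).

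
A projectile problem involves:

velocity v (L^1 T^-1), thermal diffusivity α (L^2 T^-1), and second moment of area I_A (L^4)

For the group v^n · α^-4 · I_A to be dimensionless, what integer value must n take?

4

Balance the L exponent: (1)·n from v, plus −4·(2) + (4) = -4 from the rest, must sum to zero.
n − 4 = 0, so n = 4.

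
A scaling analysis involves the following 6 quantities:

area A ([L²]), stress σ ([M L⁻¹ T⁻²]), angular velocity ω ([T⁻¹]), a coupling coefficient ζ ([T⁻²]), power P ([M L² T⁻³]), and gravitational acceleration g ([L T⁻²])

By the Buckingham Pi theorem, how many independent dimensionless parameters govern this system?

There are 6 variables and 3 base dimensions (M, L, T).
The dimension matrix has rank 3.
Independent dimensionless groups: 6 − 3 = 3.

3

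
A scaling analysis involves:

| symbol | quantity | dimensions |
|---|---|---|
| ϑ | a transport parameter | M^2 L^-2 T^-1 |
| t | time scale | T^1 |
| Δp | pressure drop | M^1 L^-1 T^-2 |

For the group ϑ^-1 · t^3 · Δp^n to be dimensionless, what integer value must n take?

2

Balance the M exponent: (1)·n from Δp, plus −(2) + 3·(0) = -2 from the rest, must sum to zero.
n − 2 = 0, so n = 2.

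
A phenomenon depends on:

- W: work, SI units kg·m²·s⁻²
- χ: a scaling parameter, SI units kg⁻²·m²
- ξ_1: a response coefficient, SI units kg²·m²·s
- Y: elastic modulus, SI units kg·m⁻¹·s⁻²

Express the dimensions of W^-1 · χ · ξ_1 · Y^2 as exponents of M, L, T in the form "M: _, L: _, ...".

Collect each base-dimension exponent across the product:
  M: −(1) + (-2) + (2) + 2·(1) = 1
  L: −(2) + (2) + (2) + 2·(-1) = 0
  T: −(-2) + (0) + (1) + 2·(-2) = -1
So the dimensions are [M T⁻¹].

M: 1, L: 0, T: -1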